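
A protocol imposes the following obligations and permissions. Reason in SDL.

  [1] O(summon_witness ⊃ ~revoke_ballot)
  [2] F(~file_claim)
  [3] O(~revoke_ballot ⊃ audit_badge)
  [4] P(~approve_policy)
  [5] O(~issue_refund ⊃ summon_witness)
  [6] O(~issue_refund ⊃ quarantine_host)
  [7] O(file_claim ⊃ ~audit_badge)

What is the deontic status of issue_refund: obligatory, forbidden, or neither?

Obligatory

Premise 2 is F(~file_claim), i.e. O(file_claim).
Premise 7 is O(file_claim ⊃ ~audit_badge); since O(file_claim), deontic closure gives O(~audit_badge).
Premise 3, O(~revoke_ballot ⊃ audit_badge), contraposes to O(~audit_badge ⊃ revoke_ballot); with O(~audit_badge) we get O(revoke_ballot).
The contrapositive of premise 1 (O(summon_witness ⊃ ~revoke_ballot)) is O(revoke_ballot ⊃ ~summon_witness), and O(revoke_ballot) is already established, so O(~summon_witness).
Premise 5 is O(~issue_refund ⊃ summon_witness); contrapositively O(~summon_witness ⊃ issue_refund). Since O(~summon_witness) holds, K gives O(issue_refund).
Premises 4, 6 do not contribute to this derivation.
Hence issue_refund is obligatory.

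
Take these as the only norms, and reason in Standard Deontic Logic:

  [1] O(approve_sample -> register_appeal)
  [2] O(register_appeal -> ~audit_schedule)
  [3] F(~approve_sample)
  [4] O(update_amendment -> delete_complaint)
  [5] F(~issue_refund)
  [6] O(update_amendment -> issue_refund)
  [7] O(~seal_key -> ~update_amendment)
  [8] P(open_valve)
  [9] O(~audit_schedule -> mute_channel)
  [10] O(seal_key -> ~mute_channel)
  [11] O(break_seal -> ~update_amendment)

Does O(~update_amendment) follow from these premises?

Yes

Premise 3, F(~approve_sample), is equivalent to O(approve_sample).
Applying K to premise 1 (O(approve_sample -> register_appeal)) and O(approve_sample) yields O(register_appeal).
With premise 2, O(register_appeal -> ~audit_schedule), the K-axiom yields O(~audit_schedule).
From O(~audit_schedule) and premise 9, O(~audit_schedule -> mute_channel), we obtain O(mute_channel).
Premise 10 is O(seal_key -> ~mute_channel); contrapositively O(mute_channel -> ~seal_key). Since O(mute_channel) holds, K gives O(~seal_key).
Premise 7 is O(~seal_key -> ~update_amendment); since O(~seal_key), deontic closure gives O(~update_amendment).
Premises 4, 5, 6, 8, 11 do not contribute to this derivation.
So O(~update_amendment) follows.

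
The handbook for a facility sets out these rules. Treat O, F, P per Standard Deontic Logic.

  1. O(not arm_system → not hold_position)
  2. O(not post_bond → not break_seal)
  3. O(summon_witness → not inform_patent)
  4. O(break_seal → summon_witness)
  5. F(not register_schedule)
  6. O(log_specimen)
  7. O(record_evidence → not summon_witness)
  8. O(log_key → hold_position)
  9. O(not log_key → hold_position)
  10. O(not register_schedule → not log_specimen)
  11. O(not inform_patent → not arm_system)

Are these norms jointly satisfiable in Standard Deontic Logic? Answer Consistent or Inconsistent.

Consistent

Premise 10 is O(not register_schedule → not log_specimen), but O(not register_schedule) is not derivable from the premises, so it does not yield O(not log_specimen).
So O(not log_specimen) is not derivable, and the apparent clash with O(log_specimen) does not arise.
A world satisfying every obligation exists (e.g. arm_system=true, break_seal=false, hold_position=true, inform_patent=true, log_key=false, log_specimen=true, post_bond=false, record_evidence=false, register_schedule=true, summon_witness=false); no atom is both obligatory and forbidden, so the set is consistent.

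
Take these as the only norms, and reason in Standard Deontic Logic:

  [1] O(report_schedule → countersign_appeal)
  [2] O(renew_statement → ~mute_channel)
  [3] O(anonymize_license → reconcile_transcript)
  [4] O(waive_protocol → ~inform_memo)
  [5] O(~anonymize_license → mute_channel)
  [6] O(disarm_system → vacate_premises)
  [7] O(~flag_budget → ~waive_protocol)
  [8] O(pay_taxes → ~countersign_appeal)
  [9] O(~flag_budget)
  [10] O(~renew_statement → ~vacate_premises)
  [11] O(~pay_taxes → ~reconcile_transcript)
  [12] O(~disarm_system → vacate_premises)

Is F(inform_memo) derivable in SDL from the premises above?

No

Premise 4 is O(waive_protocol → ~inform_memo), but O(waive_protocol) is not derivable from the premises, so it does not yield O(~inform_memo).
No other premise forces O(~inform_memo). An ideal world satisfying every premise can still have inform_memo true, so F(inform_memo) is not derivable.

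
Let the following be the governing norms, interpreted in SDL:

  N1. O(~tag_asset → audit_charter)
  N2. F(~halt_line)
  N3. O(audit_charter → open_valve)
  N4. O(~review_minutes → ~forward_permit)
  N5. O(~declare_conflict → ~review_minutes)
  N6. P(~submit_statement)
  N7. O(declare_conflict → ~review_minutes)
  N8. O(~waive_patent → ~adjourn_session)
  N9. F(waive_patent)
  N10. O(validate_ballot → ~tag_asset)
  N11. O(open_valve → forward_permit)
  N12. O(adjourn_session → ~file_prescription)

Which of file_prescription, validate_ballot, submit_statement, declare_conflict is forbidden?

Premises 5 and 7 cover both cases: O(~declare_conflict → ~review_minutes) and O(declare_conflict → ~review_minutes). Since ~declare_conflict ∨ declare_conflict is a tautology, O(~review_minutes) follows.
From O(~review_minutes) and premise 4, O(~review_minutes → ~forward_permit), we obtain O(~forward_permit).
Premise 11, O(open_valve → forward_permit), contraposes to O(~forward_permit → ~open_valve); with O(~forward_permit) we get O(~open_valve).
Premise 3, O(audit_charter → open_valve), contraposes to O(~open_valve → ~audit_charter); with O(~open_valve) we get O(~audit_charter).
Premise 1 is O(~tag_asset → audit_charter); contrapositively O(~audit_charter → tag_asset). Since O(~audit_charter) holds, K gives O(tag_asset).
Premise 10 is O(validate_ballot → ~tag_asset); contrapositively O(tag_asset → ~validate_ballot). Since O(tag_asset) holds, K gives O(~validate_ballot).
So O(~validate_ballot) holds, i.e. validate_ballot is forbidden. None of the other listed options is forbidden under the premises.

validate_ballot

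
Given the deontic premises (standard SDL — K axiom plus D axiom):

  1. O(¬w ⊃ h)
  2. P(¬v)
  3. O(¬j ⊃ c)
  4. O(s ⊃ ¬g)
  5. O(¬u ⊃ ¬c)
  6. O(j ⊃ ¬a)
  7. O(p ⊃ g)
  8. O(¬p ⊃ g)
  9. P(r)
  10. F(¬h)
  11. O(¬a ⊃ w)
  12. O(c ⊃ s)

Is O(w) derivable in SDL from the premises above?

By case analysis on ¬p: premise 8 gives O(¬p ⊃ g) and premise 7 gives O(p ⊃ g), so O(g) either way.
Premise 4, O(s ⊃ ¬g), contraposes to O(g ⊃ ¬s); with O(g) we get O(¬s).
Premise 12, O(c ⊃ s), contraposes to O(¬s ⊃ ¬c); with O(¬s) we get O(¬c).
Premise 3, O(¬j ⊃ c), contraposes to O(¬c ⊃ j); with O(¬c) we get O(j).
From O(j) and premise 6, O(j ⊃ ¬a), we obtain O(¬a).
Applying K to premise 11 (O(¬a ⊃ w)) and O(¬a) yields O(w).
Premises 1, 2, 5, 9, 10 do not contribute to this derivation.
So O(w) follows.

Yes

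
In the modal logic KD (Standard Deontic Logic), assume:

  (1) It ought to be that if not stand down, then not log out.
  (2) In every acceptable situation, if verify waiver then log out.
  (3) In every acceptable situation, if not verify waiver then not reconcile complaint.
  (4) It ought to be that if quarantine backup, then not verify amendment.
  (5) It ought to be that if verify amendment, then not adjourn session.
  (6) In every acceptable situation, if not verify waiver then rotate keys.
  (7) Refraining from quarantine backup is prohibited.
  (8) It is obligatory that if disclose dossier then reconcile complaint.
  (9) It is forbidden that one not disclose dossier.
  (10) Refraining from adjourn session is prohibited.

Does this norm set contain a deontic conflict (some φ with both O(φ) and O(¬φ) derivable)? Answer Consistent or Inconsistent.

Premise 5 is O(verify_amendment → ¬adjourn_session), but O(verify_amendment) is not derivable from the premises, so it does not yield O(¬adjourn_session).
So O(¬adjourn_session) is not derivable, and the apparent clash with O(adjourn_session) does not arise.
A world satisfying every obligation exists (e.g. adjourn_session=true, disclose_dossier=true, log_out=true, quarantine_backup=true, reconcile_complaint=true, rotate_keys=false, stand_down=true, verify_amendment=false, verify_waiver=true); no atom is both obligatory and forbidden, so the set is consistent.

Consistent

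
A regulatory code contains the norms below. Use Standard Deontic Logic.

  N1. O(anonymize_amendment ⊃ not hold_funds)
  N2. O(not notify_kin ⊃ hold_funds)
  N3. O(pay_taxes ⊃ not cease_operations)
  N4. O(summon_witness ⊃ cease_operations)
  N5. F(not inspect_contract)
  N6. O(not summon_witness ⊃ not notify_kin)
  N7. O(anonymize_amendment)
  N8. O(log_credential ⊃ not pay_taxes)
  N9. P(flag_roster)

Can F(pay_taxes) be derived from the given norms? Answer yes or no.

Yes

Premise 7 states O(anonymize_amendment) outright.
Premise 1 is O(anonymize_amendment ⊃ not hold_funds); since O(anonymize_amendment), deontic closure gives O(not hold_funds).
The contrapositive of premise 2 (O(not notify_kin ⊃ hold_funds)) is O(not hold_funds ⊃ notify_kin), and O(not hold_funds) is already established, so O(notify_kin).
The contrapositive of premise 6 (O(not summon_witness ⊃ not notify_kin)) is O(notify_kin ⊃ summon_witness), and O(notify_kin) is already established, so O(summon_witness).
With premise 4, O(summon_witness ⊃ cease_operations), the K-axiom yields O(cease_operations).
The contrapositive of premise 3 (O(pay_taxes ⊃ not cease_operations)) is O(cease_operations ⊃ not pay_taxes), and O(cease_operations) is already established, so O(not pay_taxes).
Premises 5, 8, 9 do not contribute to this derivation.
So O(not pay_taxes) holds, i.e. F(pay_taxes). The claim follows.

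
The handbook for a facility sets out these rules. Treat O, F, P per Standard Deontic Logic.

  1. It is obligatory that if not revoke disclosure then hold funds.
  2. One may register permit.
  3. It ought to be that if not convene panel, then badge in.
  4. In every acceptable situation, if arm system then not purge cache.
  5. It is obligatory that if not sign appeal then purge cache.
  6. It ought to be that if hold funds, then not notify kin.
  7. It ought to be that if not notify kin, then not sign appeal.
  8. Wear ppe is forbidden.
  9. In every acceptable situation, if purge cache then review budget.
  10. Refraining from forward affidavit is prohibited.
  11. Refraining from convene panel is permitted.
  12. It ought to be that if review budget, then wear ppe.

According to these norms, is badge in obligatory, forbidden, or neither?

Premise 3 is O(¬convene_panel → badge_in), but O(¬convene_panel) is not derivable from the premises (the permission P(¬convene_panel) asserts only ¬O(convene_panel), not O(¬convene_panel)), so it does not yield O(badge_in).
No premise or chain of K-axiom applications forces O(badge_in), and none forces O(¬badge_in). So badge_in is neither obligatory nor forbidden under these norms.

Neither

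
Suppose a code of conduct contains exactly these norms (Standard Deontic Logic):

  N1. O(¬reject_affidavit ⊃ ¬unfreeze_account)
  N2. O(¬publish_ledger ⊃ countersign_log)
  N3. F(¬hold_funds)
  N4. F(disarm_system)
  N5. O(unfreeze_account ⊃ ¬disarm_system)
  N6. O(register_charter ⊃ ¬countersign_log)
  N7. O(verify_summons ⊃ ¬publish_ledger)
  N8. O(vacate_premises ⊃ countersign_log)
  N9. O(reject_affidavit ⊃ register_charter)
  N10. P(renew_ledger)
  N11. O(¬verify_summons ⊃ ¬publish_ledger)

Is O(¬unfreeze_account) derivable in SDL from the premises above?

Yes

By case analysis on verify_summons: premise 7 gives O(verify_summons ⊃ ¬publish_ledger) and premise 11 gives O(¬verify_summons ⊃ ¬publish_ledger), so O(¬publish_ledger) either way.
Applying K to premise 2 (O(¬publish_ledger ⊃ countersign_log)) and O(¬publish_ledger) yields O(countersign_log).
Premise 6, O(register_charter ⊃ ¬countersign_log), contraposes to O(countersign_log ⊃ ¬register_charter); with O(countersign_log) we get O(¬register_charter).
Premise 9, O(reject_affidavit ⊃ register_charter), contraposes to O(¬register_charter ⊃ ¬reject_affidavit); with O(¬register_charter) we get O(¬reject_affidavit).
Applying K to premise 1 (O(¬reject_affidavit ⊃ ¬unfreeze_account)) and O(¬reject_affidavit) yields O(¬unfreeze_account).
Premises 3, 4, 5, 8, 10 do not contribute to this derivation.
So O(¬unfreeze_account) follows.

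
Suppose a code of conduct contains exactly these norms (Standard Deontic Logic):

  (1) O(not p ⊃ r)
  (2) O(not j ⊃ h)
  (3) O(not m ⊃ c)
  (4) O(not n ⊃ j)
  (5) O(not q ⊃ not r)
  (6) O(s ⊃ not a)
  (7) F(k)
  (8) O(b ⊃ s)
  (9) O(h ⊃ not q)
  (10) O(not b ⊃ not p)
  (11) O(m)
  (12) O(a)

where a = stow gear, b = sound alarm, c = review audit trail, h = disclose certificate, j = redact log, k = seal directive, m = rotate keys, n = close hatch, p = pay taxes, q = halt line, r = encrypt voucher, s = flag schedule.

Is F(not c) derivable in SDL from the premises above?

No

Premise 3 is O(not m ⊃ c), but O(not m) is not derivable from the premises, so it does not yield O(c).
No other premise forces O(c). An ideal world satisfying every premise can still have not c true, so F(not c) is not derivable.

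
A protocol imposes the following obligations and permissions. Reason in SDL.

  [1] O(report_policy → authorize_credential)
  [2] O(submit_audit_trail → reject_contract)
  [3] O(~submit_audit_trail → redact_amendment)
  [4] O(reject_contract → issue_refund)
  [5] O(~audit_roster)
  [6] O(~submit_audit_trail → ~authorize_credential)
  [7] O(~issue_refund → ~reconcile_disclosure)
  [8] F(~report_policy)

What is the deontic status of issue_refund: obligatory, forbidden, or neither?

F(~report_policy) at premise 8 means O(report_policy).
Applying K to premise 1 (O(report_policy → authorize_credential)) and O(report_policy) yields O(authorize_credential).
Premise 6 is O(~submit_audit_trail → ~authorize_credential); contrapositively O(authorize_credential → submit_audit_trail). Since O(authorize_credential) holds, K gives O(submit_audit_trail).
From O(submit_audit_trail) and premise 2, O(submit_audit_trail → reject_contract), we obtain O(reject_contract).
From O(reject_contract) and premise 4, O(reject_contract → issue_refund), we obtain O(issue_refund).
Premises 3, 5, 7 do not contribute to this derivation.
Hence issue_refund is obligatory.

Obligatory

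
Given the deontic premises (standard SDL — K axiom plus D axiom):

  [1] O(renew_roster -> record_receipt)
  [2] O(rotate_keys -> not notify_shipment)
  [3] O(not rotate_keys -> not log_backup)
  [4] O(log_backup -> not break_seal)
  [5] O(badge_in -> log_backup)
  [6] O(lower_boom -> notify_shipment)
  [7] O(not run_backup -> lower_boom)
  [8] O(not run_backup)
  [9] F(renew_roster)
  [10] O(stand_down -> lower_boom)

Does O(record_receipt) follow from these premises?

No

Premise 1 is O(renew_roster -> record_receipt), but O(renew_roster) is not derivable from the premises, so it does not yield O(record_receipt).
No other premise forces O(record_receipt). An ideal world satisfying every premise can still have record_receipt false, so O(record_receipt) is not derivable.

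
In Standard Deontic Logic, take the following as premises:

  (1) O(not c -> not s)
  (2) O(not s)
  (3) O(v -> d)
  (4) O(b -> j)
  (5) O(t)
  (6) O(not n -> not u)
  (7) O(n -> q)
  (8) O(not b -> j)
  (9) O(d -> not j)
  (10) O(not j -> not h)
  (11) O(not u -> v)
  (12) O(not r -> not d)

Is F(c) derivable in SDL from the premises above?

Premise 1 is O(not c -> not s); even if O(not s) held, inferring O(not c) would be affirming the consequent — invalid.
No other premise forces O(not c). An ideal world satisfying every premise can still have c true, so F(c) is not derivable.

No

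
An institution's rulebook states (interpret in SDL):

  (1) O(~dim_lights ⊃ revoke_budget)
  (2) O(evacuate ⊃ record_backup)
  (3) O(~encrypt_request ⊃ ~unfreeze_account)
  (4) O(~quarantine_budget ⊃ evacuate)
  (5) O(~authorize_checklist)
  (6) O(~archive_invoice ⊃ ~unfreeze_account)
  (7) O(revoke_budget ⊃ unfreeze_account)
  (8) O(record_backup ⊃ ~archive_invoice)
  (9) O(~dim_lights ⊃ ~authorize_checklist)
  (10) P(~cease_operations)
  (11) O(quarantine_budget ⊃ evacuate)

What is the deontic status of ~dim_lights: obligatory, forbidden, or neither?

By case analysis on quarantine_budget: premise 11 gives O(quarantine_budget ⊃ evacuate) and premise 4 gives O(~quarantine_budget ⊃ evacuate), so O(evacuate) either way.
Premise 2 is O(evacuate ⊃ record_backup); since O(evacuate), deontic closure gives O(record_backup).
Premise 8 is O(record_backup ⊃ ~archive_invoice); since O(record_backup), deontic closure gives O(~archive_invoice).
With premise 6, O(~archive_invoice ⊃ ~unfreeze_account), the K-axiom yields O(~unfreeze_account).
The contrapositive of premise 7 (O(revoke_budget ⊃ unfreeze_account)) is O(~unfreeze_account ⊃ ~revoke_budget), and O(~unfreeze_account) is already established, so O(~revoke_budget).
The contrapositive of premise 1 (O(~dim_lights ⊃ revoke_budget)) is O(~revoke_budget ⊃ dim_lights), and O(~revoke_budget) is already established, so O(dim_lights).
Premises 3, 5, 9, 10 do not contribute to this derivation.
Thus O(dim_lights), which is F(~dim_lights): ~dim_lights is forbidden.

Forbidden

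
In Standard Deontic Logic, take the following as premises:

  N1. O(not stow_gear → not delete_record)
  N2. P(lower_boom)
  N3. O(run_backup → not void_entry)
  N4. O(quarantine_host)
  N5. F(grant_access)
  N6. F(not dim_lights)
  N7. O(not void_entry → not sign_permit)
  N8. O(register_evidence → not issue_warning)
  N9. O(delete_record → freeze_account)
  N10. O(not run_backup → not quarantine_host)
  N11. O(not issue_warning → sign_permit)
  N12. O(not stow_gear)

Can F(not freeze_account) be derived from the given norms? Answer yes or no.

No

Premise 9 is O(delete_record → freeze_account), but O(delete_record) is not derivable from the premises, so it does not yield O(freeze_account).
No other premise forces O(freeze_account). An ideal world satisfying every premise can still have not freeze_account true, so F(not freeze_account) is not derivable.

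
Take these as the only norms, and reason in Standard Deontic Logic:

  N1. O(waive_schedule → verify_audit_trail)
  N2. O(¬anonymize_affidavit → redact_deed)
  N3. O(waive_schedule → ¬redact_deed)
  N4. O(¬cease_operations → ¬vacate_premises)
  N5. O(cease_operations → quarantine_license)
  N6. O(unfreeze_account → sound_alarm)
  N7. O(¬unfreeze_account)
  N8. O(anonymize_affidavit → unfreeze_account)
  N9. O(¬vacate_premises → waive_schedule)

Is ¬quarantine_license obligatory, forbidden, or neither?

Forbidden

Premise 7 states O(¬unfreeze_account) outright.
Premise 8, O(anonymize_affidavit → unfreeze_account), contraposes to O(¬unfreeze_account → ¬anonymize_affidavit); with O(¬unfreeze_account) we get O(¬anonymize_affidavit).
With premise 2, O(¬anonymize_affidavit → redact_deed), the K-axiom yields O(redact_deed).
Premise 3, O(waive_schedule → ¬redact_deed), contraposes to O(redact_deed → ¬waive_schedule); with O(redact_deed) we get O(¬waive_schedule).
Premise 9 is O(¬vacate_premises → waive_schedule); contrapositively O(¬waive_schedule → vacate_premises). Since O(¬waive_schedule) holds, K gives O(vacate_premises).
The contrapositive of premise 4 (O(¬cease_operations → ¬vacate_premises)) is O(vacate_premises → cease_operations), and O(vacate_premises) is already established, so O(cease_operations).
From O(cease_operations) and premise 5, O(cease_operations → quarantine_license), we obtain O(quarantine_license).
Premises 1, 6 do not contribute to this derivation.
Thus O(quarantine_license), which is F(¬quarantine_license): ¬quarantine_license is forbidden.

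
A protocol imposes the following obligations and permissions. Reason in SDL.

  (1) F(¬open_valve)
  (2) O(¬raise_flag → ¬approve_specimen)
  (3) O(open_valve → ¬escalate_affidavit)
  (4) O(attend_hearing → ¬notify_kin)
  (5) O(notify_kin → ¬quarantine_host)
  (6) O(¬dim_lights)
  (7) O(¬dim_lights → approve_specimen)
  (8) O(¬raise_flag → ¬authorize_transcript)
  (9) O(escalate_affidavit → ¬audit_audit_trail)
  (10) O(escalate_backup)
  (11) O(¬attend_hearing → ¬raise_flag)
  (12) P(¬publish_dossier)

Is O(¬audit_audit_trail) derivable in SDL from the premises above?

Premise 9 is O(escalate_affidavit → ¬audit_audit_trail), but O(escalate_affidavit) is not derivable from the premises, so it does not yield O(¬audit_audit_trail).
No other premise forces O(¬audit_audit_trail). An ideal world satisfying every premise can still have ¬audit_audit_trail false, so O(¬audit_audit_trail) is not derivable.

No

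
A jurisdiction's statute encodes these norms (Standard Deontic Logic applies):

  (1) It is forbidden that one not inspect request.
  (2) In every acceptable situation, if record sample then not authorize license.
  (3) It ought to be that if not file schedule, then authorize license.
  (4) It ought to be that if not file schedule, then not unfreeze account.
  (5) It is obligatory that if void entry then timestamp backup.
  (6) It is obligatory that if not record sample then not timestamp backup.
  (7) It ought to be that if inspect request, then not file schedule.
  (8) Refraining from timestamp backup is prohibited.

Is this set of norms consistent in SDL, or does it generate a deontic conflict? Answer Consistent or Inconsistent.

Inconsistent

Premise 8 is F(¬timestamp_backup), i.e. O(timestamp_backup).
The contrapositive of premise 6 (O(¬record_sample → ¬timestamp_backup)) is O(timestamp_backup → record_sample), and O(timestamp_backup) is already established, so O(record_sample).
Premise 2 is O(record_sample → ¬authorize_license); since O(record_sample), deontic closure gives O(¬authorize_license).
Premise 3 is O(¬file_schedule → authorize_license); contrapositively O(¬authorize_license → file_schedule). Since O(¬authorize_license) holds, K gives O(file_schedule).
Premise 7, O(inspect_request → ¬file_schedule), contraposes to O(file_schedule → ¬inspect_request); with O(file_schedule) we get O(¬inspect_request).
But premise 1, F(¬inspect_request), means O(inspect_request).
We now have both O(¬inspect_request) and O(inspect_request) — inspect_request is simultaneously obligatory and forbidden, violating the D-axiom.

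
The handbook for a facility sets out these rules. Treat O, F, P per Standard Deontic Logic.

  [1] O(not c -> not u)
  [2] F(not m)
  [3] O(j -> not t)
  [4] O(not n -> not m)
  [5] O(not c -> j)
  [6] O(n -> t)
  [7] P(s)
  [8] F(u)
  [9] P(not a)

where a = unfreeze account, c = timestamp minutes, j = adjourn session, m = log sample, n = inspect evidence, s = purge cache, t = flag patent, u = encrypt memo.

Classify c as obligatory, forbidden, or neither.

Premise 2 is F(not m), i.e. O(m).
Premise 4 is O(not n -> not m); contrapositively O(m -> n). Since O(m) holds, K gives O(n).
With premise 6, O(n -> t), the K-axiom yields O(t).
Premise 3 is O(j -> not t); contrapositively O(t -> not j). Since O(t) holds, K gives O(not j).
The contrapositive of premise 5 (O(not c -> j)) is O(not j -> c), and O(not j) is already established, so O(c).
Premises 1, 7, 8, 9 do not contribute to this derivation.
Hence c is obligatory.

Obligatory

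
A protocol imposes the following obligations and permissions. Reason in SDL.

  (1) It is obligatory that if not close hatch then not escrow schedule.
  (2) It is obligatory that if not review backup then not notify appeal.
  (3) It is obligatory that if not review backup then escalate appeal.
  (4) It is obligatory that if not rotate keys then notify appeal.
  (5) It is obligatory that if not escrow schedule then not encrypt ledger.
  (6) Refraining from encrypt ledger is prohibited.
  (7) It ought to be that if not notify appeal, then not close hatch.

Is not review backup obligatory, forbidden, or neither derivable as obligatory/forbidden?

Forbidden

F(¬encrypt_ledger) at premise 6 means O(encrypt_ledger).
The contrapositive of premise 5 (O(¬escrow_schedule → ¬encrypt_ledger)) is O(encrypt_ledger → escrow_schedule), and O(encrypt_ledger) is already established, so O(escrow_schedule).
The contrapositive of premise 1 (O(¬close_hatch → ¬escrow_schedule)) is O(escrow_schedule → close_hatch), and O(escrow_schedule) is already established, so O(close_hatch).
The contrapositive of premise 7 (O(¬notify_appeal → ¬close_hatch)) is O(close_hatch → notify_appeal), and O(close_hatch) is already established, so O(notify_appeal).
The contrapositive of premise 2 (O(¬review_backup → ¬notify_appeal)) is O(notify_appeal → review_backup), and O(notify_appeal) is already established, so O(review_backup).
Premises 3, 4 do not contribute to this derivation.
Thus O(review_backup), which is F(¬review_backup): ¬review_backup is forbidden.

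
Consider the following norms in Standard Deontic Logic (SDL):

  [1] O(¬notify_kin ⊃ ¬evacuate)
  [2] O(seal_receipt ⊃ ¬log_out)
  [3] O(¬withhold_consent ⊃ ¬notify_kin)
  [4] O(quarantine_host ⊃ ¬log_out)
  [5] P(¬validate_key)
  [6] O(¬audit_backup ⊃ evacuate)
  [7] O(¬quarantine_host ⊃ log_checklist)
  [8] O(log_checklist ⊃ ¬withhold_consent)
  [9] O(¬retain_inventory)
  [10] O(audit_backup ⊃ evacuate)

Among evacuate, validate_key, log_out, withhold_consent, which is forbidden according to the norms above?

log_out

Premises 6 and 10 cover both cases: O(¬audit_backup ⊃ evacuate) and O(audit_backup ⊃ evacuate). Since ¬audit_backup ∨ audit_backup is a tautology, O(evacuate) follows.
The contrapositive of premise 1 (O(¬notify_kin ⊃ ¬evacuate)) is O(evacuate ⊃ notify_kin), and O(evacuate) is already established, so O(notify_kin).
Premise 3 is O(¬withhold_consent ⊃ ¬notify_kin); contrapositively O(notify_kin ⊃ withhold_consent). Since O(notify_kin) holds, K gives O(withhold_consent).
The contrapositive of premise 8 (O(log_checklist ⊃ ¬withhold_consent)) is O(withhold_consent ⊃ ¬log_checklist), and O(withhold_consent) is already established, so O(¬log_checklist).
The contrapositive of premise 7 (O(¬quarantine_host ⊃ log_checklist)) is O(¬log_checklist ⊃ quarantine_host), and O(¬log_checklist) is already established, so O(quarantine_host).
Premise 4 is O(quarantine_host ⊃ ¬log_out); since O(quarantine_host), deontic closure gives O(¬log_out).
So O(¬log_out) holds, i.e. log_out is forbidden. None of the other listed options is forbidden under the premises.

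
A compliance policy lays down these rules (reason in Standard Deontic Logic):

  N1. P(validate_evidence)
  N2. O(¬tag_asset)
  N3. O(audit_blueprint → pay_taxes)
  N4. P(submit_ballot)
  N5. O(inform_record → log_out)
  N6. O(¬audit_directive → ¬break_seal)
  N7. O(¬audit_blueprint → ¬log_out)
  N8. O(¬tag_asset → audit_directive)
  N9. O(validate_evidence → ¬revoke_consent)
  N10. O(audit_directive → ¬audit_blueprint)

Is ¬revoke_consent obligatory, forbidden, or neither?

Neither

Premise 9 is O(validate_evidence → ¬revoke_consent), but O(validate_evidence) is not derivable from the premises (the permission P(validate_evidence) asserts only ¬O(¬validate_evidence), not O(validate_evidence)), so it does not yield O(¬revoke_consent).
No premise or chain of K-axiom applications forces O(¬revoke_consent), and none forces O(revoke_consent). So ¬revoke_consent is neither obligatory nor forbidden under these norms.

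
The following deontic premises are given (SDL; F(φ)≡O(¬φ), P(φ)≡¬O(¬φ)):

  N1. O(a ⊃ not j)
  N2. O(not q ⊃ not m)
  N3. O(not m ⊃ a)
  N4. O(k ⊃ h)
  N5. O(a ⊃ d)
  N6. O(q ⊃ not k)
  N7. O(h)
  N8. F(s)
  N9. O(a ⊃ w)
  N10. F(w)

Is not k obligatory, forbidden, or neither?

Obligatory

F(w) at premise 10 means O(not w).
The contrapositive of premise 9 (O(a ⊃ w)) is O(not w ⊃ not a), and O(not w) is already established, so O(not a).
The contrapositive of premise 3 (O(not m ⊃ a)) is O(not a ⊃ m), and O(not a) is already established, so O(m).
The contrapositive of premise 2 (O(not q ⊃ not m)) is O(m ⊃ q), and O(m) is already established, so O(q).
Applying K to premise 6 (O(q ⊃ not k)) and O(q) yields O(not k).
Premises 1, 4, 5, 7, 8 do not contribute to this derivation.
Hence not k is obligatory.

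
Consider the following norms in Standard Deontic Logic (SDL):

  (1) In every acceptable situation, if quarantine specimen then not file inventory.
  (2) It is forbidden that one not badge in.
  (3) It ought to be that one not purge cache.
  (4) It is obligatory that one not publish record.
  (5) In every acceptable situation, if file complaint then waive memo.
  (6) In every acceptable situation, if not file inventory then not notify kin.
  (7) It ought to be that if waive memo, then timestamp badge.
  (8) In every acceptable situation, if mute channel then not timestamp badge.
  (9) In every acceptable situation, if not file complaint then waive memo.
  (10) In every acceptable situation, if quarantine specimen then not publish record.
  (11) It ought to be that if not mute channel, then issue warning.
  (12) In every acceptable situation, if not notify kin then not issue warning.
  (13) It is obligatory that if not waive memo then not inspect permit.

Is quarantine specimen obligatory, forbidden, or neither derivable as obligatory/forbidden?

Premises 9 and 5 are O(¬file_complaint → waive_memo) and O(file_complaint → waive_memo); every ideal world satisfies ¬file_complaint or file_complaint, so in either case waive_memo holds — hence O(waive_memo).
With premise 7, O(waive_memo → timestamp_badge), the K-axiom yields O(timestamp_badge).
The contrapositive of premise 8 (O(mute_channel → ¬timestamp_badge)) is O(timestamp_badge → ¬mute_channel), and O(timestamp_badge) is already established, so O(¬mute_channel).
With premise 11, O(¬mute_channel → issue_warning), the K-axiom yields O(issue_warning).
The contrapositive of premise 12 (O(¬notify_kin → ¬issue_warning)) is O(issue_warning → notify_kin), and O(issue_warning) is already established, so O(notify_kin).
The contrapositive of premise 6 (O(¬file_inventory → ¬notify_kin)) is O(notify_kin → file_inventory), and O(notify_kin) is already established, so O(file_inventory).
Premise 1, O(quarantine_specimen → ¬file_inventory), contraposes to O(file_inventory → ¬quarantine_specimen); with O(file_inventory) we get O(¬quarantine_specimen).
Premises 2, 3, 4, 10, 13 do not contribute to this derivation.
Thus O(¬quarantine_specimen), which is F(quarantine_specimen): quarantine_specimen is forbidden.

Forbidden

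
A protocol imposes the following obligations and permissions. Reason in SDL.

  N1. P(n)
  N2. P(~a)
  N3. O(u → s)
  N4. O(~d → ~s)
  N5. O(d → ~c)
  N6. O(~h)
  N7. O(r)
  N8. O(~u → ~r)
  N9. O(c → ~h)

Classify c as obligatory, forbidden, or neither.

Premise 7 states O(r) outright.
The contrapositive of premise 8 (O(~u → ~r)) is O(r → u), and O(r) is already established, so O(u).
With premise 3, O(u → s), the K-axiom yields O(s).
Premise 4, O(~d → ~s), contraposes to O(s → d); with O(s) we get O(d).
Applying K to premise 5 (O(d → ~c)) and O(d) yields O(~c).
Premises 1, 2, 6, 9 do not contribute to this derivation.
Thus O(~c), which is F(c): c is forbidden.

Forbidden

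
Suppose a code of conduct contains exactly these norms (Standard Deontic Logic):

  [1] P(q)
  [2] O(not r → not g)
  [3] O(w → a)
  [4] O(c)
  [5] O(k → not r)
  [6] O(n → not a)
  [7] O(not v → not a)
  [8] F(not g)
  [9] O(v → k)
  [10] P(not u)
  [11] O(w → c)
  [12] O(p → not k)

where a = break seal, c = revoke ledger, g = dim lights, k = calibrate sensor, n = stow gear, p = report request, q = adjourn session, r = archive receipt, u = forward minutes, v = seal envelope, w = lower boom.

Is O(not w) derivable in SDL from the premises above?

Premise 8 is F(not g), i.e. O(g).
The contrapositive of premise 2 (O(not r → not g)) is O(g → r), and O(g) is already established, so O(r).
Premise 5 is O(k → not r); contrapositively O(r → not k). Since O(r) holds, K gives O(not k).
Premise 9 is O(v → k); contrapositively O(not k → not v). Since O(not k) holds, K gives O(not v).
Premise 7 is O(not v → not a); since O(not v), deontic closure gives O(not a).
Premise 3, O(w → a), contraposes to O(not a → not w); with O(not a) we get O(not w).
Premises 1, 4, 6, 10, 11, 12 do not contribute to this derivation.
So O(not w) follows.

Yes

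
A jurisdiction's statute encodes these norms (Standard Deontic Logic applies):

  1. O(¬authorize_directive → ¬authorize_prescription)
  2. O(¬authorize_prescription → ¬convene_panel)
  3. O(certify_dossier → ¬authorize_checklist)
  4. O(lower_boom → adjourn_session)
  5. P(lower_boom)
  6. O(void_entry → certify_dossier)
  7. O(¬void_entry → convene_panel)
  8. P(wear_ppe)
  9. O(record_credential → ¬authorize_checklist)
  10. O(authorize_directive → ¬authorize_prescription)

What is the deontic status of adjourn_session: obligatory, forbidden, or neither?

Neither

Premise 4 is O(lower_boom → adjourn_session), but O(lower_boom) is not derivable from the premises (the permission P(lower_boom) asserts only ¬O(¬lower_boom), not O(lower_boom)), so it does not yield O(adjourn_session).
No premise or chain of K-axiom applications forces O(adjourn_session), and none forces O(¬adjourn_session). So adjourn_session is neither obligatory nor forbidden under these norms.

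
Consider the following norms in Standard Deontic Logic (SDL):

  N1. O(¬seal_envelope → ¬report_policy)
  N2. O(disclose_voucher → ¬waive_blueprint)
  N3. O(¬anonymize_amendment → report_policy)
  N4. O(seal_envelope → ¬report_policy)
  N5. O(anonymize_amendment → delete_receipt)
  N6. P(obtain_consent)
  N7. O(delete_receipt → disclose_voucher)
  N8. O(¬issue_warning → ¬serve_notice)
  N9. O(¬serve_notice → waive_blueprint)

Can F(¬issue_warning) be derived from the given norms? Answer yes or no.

Yes

Premises 4 and 1 cover both cases: O(seal_envelope → ¬report_policy) and O(¬seal_envelope → ¬report_policy). Since seal_envelope ∨ ¬seal_envelope is a tautology, O(¬report_policy) follows.
The contrapositive of premise 3 (O(¬anonymize_amendment → report_policy)) is O(¬report_policy → anonymize_amendment), and O(¬report_policy) is already established, so O(anonymize_amendment).
Applying K to premise 5 (O(anonymize_amendment → delete_receipt)) and O(anonymize_amendment) yields O(delete_receipt).
Applying K to premise 7 (O(delete_receipt → disclose_voucher)) and O(delete_receipt) yields O(disclose_voucher).
From O(disclose_voucher) and premise 2, O(disclose_voucher → ¬waive_blueprint), we obtain O(¬waive_blueprint).
The contrapositive of premise 9 (O(¬serve_notice → waive_blueprint)) is O(¬waive_blueprint → serve_notice), and O(¬waive_blueprint) is already established, so O(serve_notice).
Premise 8, O(¬issue_warning → ¬serve_notice), contraposes to O(serve_notice → issue_warning); with O(serve_notice) we get O(issue_warning).
Premise 6 does not contribute to this derivation.
So O(issue_warning) holds, i.e. F(¬issue_warning). The claim follows.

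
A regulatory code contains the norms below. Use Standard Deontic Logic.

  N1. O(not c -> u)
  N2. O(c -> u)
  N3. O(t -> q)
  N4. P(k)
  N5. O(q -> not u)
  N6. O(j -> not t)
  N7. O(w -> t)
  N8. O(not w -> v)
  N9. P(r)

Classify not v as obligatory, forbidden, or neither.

Forbidden

Premises 1 and 2 cover both cases: O(not c -> u) and O(c -> u). Since not c ∨ c is a tautology, O(u) follows.
Premise 5, O(q -> not u), contraposes to O(u -> not q); with O(u) we get O(not q).
Premise 3, O(t -> q), contraposes to O(not q -> not t); with O(not q) we get O(not t).
Premise 7 is O(w -> t); contrapositively O(not t -> not w). Since O(not t) holds, K gives O(not w).
Premise 8 is O(not w -> v); since O(not w), deontic closure gives O(v).
Premises 4, 6, 9 do not contribute to this derivation.
Thus O(v), which is F(not v): not v is forbidden.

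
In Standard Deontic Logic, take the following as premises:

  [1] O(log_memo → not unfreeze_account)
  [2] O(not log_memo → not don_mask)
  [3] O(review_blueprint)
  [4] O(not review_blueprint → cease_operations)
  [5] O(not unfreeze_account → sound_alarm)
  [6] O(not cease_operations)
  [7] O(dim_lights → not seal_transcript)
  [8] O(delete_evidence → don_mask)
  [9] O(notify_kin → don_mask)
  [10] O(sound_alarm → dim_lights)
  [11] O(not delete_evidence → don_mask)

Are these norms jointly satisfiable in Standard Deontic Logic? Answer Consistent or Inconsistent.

Premise 4 is O(not review_blueprint → cease_operations), but O(not review_blueprint) is not derivable from the premises, so it does not yield O(cease_operations).
So O(cease_operations) is not derivable, and the apparent clash with O(not cease_operations) does not arise.
A world satisfying every obligation exists (e.g. cease_operations=false, delete_evidence=false, dim_lights=true, don_mask=true, log_memo=true, notify_kin=false, review_blueprint=true, seal_transcript=false, sound_alarm=true, unfreeze_account=false); no atom is both obligatory and forbidden, so the set is consistent.

Consistent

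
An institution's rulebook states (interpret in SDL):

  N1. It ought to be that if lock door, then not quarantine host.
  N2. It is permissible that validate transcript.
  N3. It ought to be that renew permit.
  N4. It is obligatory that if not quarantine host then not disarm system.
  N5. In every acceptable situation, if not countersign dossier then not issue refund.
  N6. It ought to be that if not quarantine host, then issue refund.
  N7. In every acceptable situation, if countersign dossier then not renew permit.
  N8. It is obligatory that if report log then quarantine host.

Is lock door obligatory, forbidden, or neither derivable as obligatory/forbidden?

Forbidden

Premise 3 states O(renew_permit) outright.
Premise 7, O(countersign_dossier → ¬renew_permit), contraposes to O(renew_permit → ¬countersign_dossier); with O(renew_permit) we get O(¬countersign_dossier).
Applying K to premise 5 (O(¬countersign_dossier → ¬issue_refund)) and O(¬countersign_dossier) yields O(¬issue_refund).
Premise 6, O(¬quarantine_host → issue_refund), contraposes to O(¬issue_refund → quarantine_host); with O(¬issue_refund) we get O(quarantine_host).
Premise 1 is O(lock_door → ¬quarantine_host); contrapositively O(quarantine_host → ¬lock_door). Since O(quarantine_host) holds, K gives O(¬lock_door).
Premises 2, 4, 8 do not contribute to this derivation.
Thus O(¬lock_door), which is F(lock_door): lock_door is forbidden.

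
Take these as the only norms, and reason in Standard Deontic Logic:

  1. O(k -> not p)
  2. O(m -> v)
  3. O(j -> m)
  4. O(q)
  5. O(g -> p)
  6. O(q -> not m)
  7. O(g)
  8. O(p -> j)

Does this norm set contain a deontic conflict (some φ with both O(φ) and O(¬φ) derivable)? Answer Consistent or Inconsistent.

From premise 4 we have O(q).
Applying K to premise 6 (O(q -> not m)) and O(q) yields O(not m).
Premise 3, O(j -> m), contraposes to O(not m -> not j); with O(not m) we get O(not j).
Premise 8, O(p -> j), contraposes to O(not j -> not p); with O(not j) we get O(not p).
Premise 5 is O(g -> p); contrapositively O(not p -> not g). Since O(not p) holds, K gives O(not g).
But premise 7 directly asserts O(g).
We now have both O(not g) and O(g) — g is simultaneously obligatory and forbidden, violating the D-axiom.

Inconsistent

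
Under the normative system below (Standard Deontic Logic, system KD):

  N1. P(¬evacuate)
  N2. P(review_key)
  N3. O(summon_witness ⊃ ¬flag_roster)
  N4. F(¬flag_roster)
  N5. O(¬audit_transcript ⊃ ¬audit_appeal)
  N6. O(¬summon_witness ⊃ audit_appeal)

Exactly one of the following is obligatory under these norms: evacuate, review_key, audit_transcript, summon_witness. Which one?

audit_transcript

Premise 4, F(¬flag_roster), is equivalent to O(flag_roster).
Premise 3 is O(summon_witness ⊃ ¬flag_roster); contrapositively O(flag_roster ⊃ ¬summon_witness). Since O(flag_roster) holds, K gives O(¬summon_witness).
With premise 6, O(¬summon_witness ⊃ audit_appeal), the K-axiom yields O(audit_appeal).
The contrapositive of premise 5 (O(¬audit_transcript ⊃ ¬audit_appeal)) is O(audit_appeal ⊃ audit_transcript), and O(audit_appeal) is already established, so O(audit_transcript).
So O(audit_transcript) holds — audit_transcript is obligatory. None of the other listed options is made obligatory by any chain of premises.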